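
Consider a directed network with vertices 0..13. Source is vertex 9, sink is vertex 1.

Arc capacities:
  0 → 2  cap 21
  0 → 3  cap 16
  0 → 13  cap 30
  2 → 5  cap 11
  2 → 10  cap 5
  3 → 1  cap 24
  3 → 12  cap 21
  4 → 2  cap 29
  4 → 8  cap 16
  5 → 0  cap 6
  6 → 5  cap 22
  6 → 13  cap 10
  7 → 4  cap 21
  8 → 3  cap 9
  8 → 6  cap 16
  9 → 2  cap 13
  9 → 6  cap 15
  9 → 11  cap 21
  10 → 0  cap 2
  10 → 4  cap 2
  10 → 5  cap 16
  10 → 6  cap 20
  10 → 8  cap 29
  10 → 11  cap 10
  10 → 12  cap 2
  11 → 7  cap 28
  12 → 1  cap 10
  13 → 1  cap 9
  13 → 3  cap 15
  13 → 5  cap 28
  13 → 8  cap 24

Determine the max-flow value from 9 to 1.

Maximum flow value: 29

augment #1: 9→6→13→1 bottleneck 9, total now 9
augment #2: 9→2→10→12→1 bottleneck 2, total now 11
augment #3: 9→6→13→3→1 bottleneck 1, total now 12
augment #4: 9→2→5→0→3→1 bottleneck 6, total now 18
augment #5: 9→2→10→0→3→1 bottleneck 2, total now 20
augment #6: 9→2→10→8→3→1 bottleneck 1, total now 21
augment #7: 9→11→7→4→8→3→1 bottleneck 8, total now 29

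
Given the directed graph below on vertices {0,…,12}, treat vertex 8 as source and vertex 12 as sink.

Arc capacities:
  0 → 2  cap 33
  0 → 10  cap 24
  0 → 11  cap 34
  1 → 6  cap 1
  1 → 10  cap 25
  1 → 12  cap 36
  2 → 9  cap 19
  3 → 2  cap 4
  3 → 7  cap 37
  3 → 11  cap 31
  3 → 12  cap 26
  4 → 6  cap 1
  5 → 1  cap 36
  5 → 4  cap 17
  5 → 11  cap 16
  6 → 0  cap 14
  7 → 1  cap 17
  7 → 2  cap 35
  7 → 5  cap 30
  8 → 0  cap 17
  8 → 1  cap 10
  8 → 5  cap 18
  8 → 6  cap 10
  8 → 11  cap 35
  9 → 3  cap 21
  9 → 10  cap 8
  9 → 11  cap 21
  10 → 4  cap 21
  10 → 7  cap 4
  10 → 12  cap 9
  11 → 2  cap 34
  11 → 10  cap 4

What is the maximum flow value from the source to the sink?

Maximum flow value: 60

augment #1: 8→1→12 bottleneck 10, total now 10
augment #2: 8→0→10→12 bottleneck 9, total now 19
augment #3: 8→5→1→12 bottleneck 18, total now 37
augment #4: 8→0→2→9→3→12 bottleneck 8, total now 45
augment #5: 8→11→2→9→3→12 bottleneck 11, total now 56
augment #6: 8→11→10→7→1→12 bottleneck 4, total now 60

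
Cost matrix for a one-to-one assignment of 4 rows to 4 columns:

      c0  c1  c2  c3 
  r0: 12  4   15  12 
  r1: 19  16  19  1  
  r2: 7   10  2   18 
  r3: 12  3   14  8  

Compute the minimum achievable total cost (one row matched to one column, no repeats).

optimal assignment: row0→col0 (cost 12), row1→col3 (cost 1), row2→col2 (cost 2), row3→col1 (cost 3)
total = 12 + 1 + 2 + 3 = 18

Minimum assignment cost: 18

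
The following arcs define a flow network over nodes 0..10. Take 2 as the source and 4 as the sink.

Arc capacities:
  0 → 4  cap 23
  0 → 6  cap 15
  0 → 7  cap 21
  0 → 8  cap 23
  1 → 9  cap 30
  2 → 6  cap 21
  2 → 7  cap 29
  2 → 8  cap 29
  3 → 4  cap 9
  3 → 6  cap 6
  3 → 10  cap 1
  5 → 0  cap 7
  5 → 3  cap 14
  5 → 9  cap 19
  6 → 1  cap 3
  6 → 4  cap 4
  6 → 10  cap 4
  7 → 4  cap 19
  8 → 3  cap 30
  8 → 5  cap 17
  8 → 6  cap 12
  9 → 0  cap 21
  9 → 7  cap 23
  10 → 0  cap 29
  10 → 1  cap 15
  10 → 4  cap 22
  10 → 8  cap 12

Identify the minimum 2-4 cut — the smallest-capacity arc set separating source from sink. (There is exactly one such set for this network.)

augment #1: 2→6→4 push 4
augment #2: 2→7→4 push 19
augment #3: 2→6→10→4 push 4
augment #4: 2→8→3→4 push 9
augment #5: 2→8→3→10→4 push 1
augment #6: 2→8→5→0→4 push 7
augment #7: 2→6→1→9→0→4 push 3
augment #8: 2→8→5→9→0→4 push 10
max flow = 57; residual-reachable set from 2 gives S-side
cut edges (S→T): {(3,4), (3,10), (6,1), (6,4), (6,10), (7,4), (8,5)} total cap 57

Min-cut arcs: {(3,4), (3,10), (6,1), (6,4), (6,10), (7,4), (8,5)} (total capacity 57)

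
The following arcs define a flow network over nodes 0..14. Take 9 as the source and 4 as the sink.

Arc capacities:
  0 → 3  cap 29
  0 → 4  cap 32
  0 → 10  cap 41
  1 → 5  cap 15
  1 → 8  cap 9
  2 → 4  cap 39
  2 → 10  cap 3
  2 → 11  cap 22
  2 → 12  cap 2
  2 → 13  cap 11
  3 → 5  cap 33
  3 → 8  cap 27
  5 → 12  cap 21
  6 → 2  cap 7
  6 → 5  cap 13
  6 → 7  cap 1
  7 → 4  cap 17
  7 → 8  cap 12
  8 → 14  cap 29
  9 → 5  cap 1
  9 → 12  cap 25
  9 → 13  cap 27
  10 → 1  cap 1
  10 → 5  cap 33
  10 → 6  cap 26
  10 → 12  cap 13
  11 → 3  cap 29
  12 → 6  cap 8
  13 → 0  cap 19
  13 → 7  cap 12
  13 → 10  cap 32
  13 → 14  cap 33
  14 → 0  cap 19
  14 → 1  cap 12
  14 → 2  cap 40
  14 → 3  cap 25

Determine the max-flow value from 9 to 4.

augment #1: 9→13→0→4 bottleneck 19, total now 19
augment #2: 9→13→7→4 bottleneck 8, total now 27
augment #3: 9→12→6→2→4 bottleneck 7, total now 34
augment #4: 9→12→6→7→4 bottleneck 1, total now 35

Maximum flow value: 35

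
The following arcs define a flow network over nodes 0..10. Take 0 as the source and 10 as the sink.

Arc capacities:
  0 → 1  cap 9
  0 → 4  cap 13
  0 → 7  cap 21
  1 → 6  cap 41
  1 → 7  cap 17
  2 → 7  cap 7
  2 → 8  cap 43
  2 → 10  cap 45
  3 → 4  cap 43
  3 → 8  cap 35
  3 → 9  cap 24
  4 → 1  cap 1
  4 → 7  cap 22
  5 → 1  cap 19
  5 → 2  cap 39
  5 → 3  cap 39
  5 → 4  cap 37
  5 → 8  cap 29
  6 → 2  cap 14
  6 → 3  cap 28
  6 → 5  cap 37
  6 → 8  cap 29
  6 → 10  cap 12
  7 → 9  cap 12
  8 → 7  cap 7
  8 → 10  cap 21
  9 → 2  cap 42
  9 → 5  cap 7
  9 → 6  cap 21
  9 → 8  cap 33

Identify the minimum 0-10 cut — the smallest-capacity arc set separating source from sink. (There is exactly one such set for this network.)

augment #1: 0→1→6→10 push 9
augment #2: 0→4→1→6→10 push 1
augment #3: 0→7→9→2→10 push 12
max flow = 22; residual-reachable set from 0 gives S-side
cut edges (S→T): {(0,1), (4,1), (7,9)} total cap 22

Min-cut arcs: {(0,1), (4,1), (7,9)} (total capacity 22)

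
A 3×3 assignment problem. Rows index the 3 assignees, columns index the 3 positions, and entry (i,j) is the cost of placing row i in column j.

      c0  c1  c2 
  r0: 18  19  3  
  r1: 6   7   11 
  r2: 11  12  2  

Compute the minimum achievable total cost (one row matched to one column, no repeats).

Minimum assignment cost: 21

one of 2 optimal assignments: row0→col2 (cost 3), row1→col0 (cost 6), row2→col1 (cost 12)
total = 3 + 6 + 12 = 21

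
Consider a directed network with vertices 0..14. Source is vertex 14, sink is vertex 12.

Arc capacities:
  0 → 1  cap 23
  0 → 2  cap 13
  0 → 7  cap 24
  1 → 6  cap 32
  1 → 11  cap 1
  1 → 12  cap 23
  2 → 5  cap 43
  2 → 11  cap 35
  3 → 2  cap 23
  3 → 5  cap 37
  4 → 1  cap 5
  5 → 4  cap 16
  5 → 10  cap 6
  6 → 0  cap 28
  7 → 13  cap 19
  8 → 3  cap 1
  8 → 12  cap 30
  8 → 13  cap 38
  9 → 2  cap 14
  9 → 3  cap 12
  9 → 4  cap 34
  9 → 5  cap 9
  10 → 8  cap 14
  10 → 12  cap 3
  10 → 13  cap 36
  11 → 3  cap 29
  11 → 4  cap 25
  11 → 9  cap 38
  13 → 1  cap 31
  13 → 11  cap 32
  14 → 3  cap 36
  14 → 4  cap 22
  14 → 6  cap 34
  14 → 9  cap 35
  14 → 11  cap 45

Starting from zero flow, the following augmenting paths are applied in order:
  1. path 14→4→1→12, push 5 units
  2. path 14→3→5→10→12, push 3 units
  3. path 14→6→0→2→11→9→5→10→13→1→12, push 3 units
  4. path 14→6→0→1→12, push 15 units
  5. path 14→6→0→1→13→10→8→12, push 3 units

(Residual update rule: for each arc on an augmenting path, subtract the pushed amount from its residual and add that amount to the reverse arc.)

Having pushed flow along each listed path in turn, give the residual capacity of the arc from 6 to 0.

Residual capacity of (6,0): 7

after path 1 (14→4→1→12, push 5): res(6,0)=28
after path 2 (14→3→5→10→12, push 3): res(6,0)=28
after path 3 (14→6→0→2→11→9→5→10→13→1→12, push 3): res(6,0)=25
after path 4 (14→6→0→1→12, push 15): res(6,0)=10
after path 5 (14→6→0→1→13→10→8→12, push 3): res(6,0)=7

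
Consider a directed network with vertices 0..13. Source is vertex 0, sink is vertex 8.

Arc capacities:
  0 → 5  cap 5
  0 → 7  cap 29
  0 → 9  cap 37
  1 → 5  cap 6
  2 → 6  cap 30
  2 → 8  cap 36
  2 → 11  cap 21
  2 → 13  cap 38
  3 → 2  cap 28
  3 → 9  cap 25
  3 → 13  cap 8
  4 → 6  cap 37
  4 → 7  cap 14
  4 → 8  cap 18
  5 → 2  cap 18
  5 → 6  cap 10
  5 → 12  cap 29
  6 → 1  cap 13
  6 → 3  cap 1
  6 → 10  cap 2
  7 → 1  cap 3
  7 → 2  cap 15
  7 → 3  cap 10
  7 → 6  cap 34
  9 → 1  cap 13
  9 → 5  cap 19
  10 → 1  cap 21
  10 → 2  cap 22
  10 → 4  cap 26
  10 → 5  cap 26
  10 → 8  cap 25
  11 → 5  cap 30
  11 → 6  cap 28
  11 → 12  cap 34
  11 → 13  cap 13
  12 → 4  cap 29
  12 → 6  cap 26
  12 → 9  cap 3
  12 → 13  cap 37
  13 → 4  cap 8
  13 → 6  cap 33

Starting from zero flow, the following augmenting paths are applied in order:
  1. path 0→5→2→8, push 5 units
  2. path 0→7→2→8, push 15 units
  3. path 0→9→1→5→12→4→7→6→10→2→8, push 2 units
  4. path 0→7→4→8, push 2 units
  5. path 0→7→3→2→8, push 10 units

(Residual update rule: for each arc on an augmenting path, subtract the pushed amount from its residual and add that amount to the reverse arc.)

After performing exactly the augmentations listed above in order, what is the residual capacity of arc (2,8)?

Residual capacity of (2,8): 4

after path 1 (0→5→2→8, push 5): res(2,8)=31
after path 2 (0→7→2→8, push 15): res(2,8)=16
after path 3 (0→9→1→5→12→4→7→6→10→2→8, push 2): res(2,8)=14
after path 4 (0→7→4→8, push 2): res(2,8)=14
after path 5 (0→7→3→2→8, push 10): res(2,8)=4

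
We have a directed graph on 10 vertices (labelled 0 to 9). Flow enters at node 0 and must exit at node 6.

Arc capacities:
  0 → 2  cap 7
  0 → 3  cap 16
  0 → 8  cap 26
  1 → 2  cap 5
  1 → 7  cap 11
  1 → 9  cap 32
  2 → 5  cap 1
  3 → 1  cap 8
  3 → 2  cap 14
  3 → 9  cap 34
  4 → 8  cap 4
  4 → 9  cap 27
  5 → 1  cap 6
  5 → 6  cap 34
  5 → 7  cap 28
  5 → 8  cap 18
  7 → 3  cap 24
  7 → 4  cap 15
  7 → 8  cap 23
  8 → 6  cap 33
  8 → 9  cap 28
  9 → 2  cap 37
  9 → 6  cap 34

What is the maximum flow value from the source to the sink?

augment #1: 0→8→6 bottleneck 26, total now 26
augment #2: 0→2→5→6 bottleneck 1, total now 27
augment #3: 0→3→9→6 bottleneck 16, total now 43

Maximum flow value: 43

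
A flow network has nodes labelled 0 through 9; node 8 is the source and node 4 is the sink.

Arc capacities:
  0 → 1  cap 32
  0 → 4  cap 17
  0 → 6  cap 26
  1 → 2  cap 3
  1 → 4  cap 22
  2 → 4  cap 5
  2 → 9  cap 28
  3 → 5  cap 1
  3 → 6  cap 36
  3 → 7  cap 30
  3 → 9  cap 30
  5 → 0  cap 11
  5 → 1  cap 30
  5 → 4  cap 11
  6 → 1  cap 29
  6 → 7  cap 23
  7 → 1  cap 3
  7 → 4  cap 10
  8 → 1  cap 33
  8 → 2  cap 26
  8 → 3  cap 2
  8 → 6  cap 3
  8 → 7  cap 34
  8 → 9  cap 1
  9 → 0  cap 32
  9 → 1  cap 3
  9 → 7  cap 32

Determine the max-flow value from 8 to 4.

Maximum flow value: 55

augment #1: 8→1→4 bottleneck 22, total now 22
augment #2: 8→2→4 bottleneck 5, total now 27
augment #3: 8→7→4 bottleneck 10, total now 37
augment #4: 8→3→5→4 bottleneck 1, total now 38
augment #5: 8→9→0→4 bottleneck 1, total now 39
augment #6: 8→2→9→0→4 bottleneck 16, total now 55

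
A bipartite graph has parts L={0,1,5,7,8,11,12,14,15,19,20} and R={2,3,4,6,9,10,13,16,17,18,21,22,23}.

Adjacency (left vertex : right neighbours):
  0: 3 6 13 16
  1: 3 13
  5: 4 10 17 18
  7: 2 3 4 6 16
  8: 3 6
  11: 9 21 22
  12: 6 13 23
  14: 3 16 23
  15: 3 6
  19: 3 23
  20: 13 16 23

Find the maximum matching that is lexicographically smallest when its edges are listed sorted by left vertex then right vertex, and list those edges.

|M| = 8 (so the lex-smallest maximum matching has 8 edges)
process left vertices in ascending order; for each, take the smallest-labelled available neighbour that still permits 8 edges overall, or leave it unmatched if none does
lex-smallest matching: {0-3, 1-13, 5-4, 7-2, 8-6, 11-9, 12-23, 14-16}

Lex-smallest maximum matching: {(0,3), (1,13), (5,4), (7,2), (8,6), (11,9), (12,23), (14,16)}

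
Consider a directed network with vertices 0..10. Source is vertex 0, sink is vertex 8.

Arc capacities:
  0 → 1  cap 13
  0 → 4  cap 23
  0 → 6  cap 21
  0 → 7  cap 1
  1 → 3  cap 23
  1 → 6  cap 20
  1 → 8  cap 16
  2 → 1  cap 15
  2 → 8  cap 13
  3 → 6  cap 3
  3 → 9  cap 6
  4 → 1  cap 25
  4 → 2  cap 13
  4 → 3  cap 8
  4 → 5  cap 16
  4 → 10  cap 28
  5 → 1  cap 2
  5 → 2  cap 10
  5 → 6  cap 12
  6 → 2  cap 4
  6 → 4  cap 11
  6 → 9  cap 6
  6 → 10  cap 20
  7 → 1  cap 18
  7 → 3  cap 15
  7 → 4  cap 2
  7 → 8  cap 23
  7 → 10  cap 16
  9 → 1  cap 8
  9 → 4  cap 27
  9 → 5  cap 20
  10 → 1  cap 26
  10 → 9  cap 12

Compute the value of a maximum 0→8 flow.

augment #1: 0→1→8 bottleneck 13, total now 13
augment #2: 0→7→8 bottleneck 1, total now 14
augment #3: 0→4→1→8 bottleneck 3, total now 17
augment #4: 0→4→2→8 bottleneck 13, total now 30

Maximum flow value: 30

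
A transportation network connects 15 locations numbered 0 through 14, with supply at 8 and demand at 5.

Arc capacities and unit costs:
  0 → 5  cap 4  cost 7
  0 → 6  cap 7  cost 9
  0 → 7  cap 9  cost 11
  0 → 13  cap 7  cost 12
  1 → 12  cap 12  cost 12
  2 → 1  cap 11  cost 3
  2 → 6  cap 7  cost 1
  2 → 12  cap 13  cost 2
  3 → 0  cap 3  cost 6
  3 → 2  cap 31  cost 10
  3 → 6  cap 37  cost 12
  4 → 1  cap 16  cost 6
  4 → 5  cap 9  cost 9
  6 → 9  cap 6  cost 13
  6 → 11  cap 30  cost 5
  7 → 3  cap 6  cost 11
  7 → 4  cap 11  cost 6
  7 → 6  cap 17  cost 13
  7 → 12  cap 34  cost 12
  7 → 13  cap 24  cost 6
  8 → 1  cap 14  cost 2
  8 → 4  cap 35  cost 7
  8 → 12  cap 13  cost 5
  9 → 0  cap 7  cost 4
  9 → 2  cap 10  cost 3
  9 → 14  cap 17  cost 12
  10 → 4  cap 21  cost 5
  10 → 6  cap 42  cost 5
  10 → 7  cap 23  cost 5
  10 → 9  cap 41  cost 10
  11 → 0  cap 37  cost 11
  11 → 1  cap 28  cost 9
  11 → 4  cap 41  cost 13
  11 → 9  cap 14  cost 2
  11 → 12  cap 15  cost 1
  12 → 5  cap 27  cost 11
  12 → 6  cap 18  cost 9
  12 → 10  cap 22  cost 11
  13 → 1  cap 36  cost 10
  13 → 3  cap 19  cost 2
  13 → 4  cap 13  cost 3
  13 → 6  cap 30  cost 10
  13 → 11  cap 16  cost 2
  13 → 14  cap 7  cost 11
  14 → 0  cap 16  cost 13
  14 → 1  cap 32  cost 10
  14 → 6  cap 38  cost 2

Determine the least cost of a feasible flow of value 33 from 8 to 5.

shortest-cost path #1: 8→12→5 push 13 @ unit cost 16 (adds 208)
shortest-cost path #2: 8→4→5 push 9 @ unit cost 16 (adds 144)
shortest-cost path #3: 8→1→12→5 push 11 @ unit cost 25 (adds 275)
total cost = 627

Minimum cost for 33 units: 627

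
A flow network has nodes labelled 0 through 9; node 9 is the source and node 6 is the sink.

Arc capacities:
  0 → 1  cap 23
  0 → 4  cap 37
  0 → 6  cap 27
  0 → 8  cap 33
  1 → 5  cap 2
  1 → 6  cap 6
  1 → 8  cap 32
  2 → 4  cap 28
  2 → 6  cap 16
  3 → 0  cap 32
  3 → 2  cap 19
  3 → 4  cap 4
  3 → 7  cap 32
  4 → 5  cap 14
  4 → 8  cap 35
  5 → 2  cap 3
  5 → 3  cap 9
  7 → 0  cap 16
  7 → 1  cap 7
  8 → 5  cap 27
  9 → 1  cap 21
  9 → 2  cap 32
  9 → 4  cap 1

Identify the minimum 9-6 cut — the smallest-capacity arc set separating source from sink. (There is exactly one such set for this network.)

Min-cut arcs: {(1,6), (2,6), (5,3)} (total capacity 31)

augment #1: 9→1→6 push 6
augment #2: 9→2→6 push 16
augment #3: 9→1→5→3→0→6 push 2
augment #4: 9→4→5→3→0→6 push 1
augment #5: 9→1→8→5→3→0→6 push 6
max flow = 31; residual-reachable set from 9 gives S-side
cut edges (S→T): {(1,6), (2,6), (5,3)} total cap 31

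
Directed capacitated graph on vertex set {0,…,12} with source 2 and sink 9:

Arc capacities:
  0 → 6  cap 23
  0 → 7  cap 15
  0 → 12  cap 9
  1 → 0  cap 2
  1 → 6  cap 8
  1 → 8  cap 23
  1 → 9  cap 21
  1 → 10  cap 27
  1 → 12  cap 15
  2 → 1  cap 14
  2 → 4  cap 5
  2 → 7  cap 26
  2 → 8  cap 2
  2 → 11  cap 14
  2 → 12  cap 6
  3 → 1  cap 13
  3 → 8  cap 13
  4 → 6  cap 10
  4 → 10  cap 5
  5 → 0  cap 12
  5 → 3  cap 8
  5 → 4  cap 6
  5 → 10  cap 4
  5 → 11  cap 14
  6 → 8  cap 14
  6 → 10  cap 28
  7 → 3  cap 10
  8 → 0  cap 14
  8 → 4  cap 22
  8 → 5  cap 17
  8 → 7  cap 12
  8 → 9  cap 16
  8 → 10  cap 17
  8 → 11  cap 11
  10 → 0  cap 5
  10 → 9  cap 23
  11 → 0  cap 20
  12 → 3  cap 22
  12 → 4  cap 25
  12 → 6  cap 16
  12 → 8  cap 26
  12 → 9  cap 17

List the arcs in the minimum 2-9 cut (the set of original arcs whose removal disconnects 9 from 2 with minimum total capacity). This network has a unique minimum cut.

Min-cut arcs: {(2,1), (2,4), (2,8), (2,11), (2,12), (7,3)} (total capacity 51)

augment #1: 2→1→9 push 14
augment #2: 2→8→9 push 2
augment #3: 2→12→9 push 6
augment #4: 2→4→10→9 push 5
augment #5: 2→7→3→1→9 push 7
augment #6: 2→7→3→8→9 push 3
augment #7: 2→11→0→12→9 push 9
augment #8: 2→11→0→6→8→9 push 5
max flow = 51; residual-reachable set from 2 gives S-side
cut edges (S→T): {(2,1), (2,4), (2,8), (2,11), (2,12), (7,3)} total cap 51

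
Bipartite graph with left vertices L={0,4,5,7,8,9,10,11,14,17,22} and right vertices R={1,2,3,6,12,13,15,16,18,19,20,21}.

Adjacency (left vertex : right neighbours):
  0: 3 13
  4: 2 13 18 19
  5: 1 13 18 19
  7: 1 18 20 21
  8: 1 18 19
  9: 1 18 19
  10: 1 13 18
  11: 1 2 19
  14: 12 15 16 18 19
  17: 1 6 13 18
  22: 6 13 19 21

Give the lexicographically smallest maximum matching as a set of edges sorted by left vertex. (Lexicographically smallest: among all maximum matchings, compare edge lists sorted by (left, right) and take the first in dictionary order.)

|M| = 10 (so the lex-smallest maximum matching has 10 edges)
process left vertices in ascending order; for each, take the smallest-labelled available neighbour that still permits 10 edges overall, or leave it unmatched if none does
lex-smallest matching: {0-3, 4-2, 5-1, 7-20, 8-18, 9-19, 10-13, 14-12, 17-6, 22-21}

Lex-smallest maximum matching: {(0,3), (4,2), (5,1), (7,20), (8,18), (9,19), (10,13), (14,12), (17,6), (22,21)}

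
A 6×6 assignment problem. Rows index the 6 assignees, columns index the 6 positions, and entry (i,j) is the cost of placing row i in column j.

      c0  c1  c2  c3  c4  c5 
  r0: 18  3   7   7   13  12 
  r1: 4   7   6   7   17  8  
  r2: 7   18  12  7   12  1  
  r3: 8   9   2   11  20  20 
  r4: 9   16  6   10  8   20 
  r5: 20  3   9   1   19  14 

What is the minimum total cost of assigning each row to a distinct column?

optimal assignment: row0→col1 (cost 3), row1→col0 (cost 4), row2→col5 (cost 1), row3→col2 (cost 2), row4→col4 (cost 8), row5→col3 (cost 1)
total = 3 + 4 + 1 + 2 + 8 + 1 = 19

Minimum assignment cost: 19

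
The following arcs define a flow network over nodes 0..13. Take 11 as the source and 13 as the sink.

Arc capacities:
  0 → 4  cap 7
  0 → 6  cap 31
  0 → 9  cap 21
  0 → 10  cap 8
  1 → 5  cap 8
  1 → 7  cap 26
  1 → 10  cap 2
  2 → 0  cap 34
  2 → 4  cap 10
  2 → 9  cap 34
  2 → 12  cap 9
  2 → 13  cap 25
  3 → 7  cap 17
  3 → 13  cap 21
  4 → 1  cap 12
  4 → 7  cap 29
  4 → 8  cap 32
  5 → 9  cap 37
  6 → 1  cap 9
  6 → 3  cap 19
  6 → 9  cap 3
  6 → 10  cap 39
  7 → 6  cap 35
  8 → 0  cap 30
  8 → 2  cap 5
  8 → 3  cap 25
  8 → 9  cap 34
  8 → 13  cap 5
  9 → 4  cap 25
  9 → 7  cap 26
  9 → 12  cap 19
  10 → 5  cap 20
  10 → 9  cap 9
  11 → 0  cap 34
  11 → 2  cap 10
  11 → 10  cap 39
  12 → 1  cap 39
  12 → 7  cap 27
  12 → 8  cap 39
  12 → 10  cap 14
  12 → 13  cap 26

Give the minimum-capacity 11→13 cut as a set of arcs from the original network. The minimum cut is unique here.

augment #1: 11→2→13 push 10
augment #2: 11→0→4→8→13 push 5
augment #3: 11→0→6→3→13 push 19
augment #4: 11→0→9→12→13 push 10
augment #5: 11→10→9→12→13 push 9
augment #6: 11→10→5→9→4→8→2→13 push 5
augment #7: 11→10→5→9→4→8→3→13 push 2
max flow = 60; residual-reachable set from 11 gives S-side
cut edges (S→T): {(3,13), (8,2), (8,13), (9,12), (11,2)} total cap 60

Min-cut arcs: {(3,13), (8,2), (8,13), (9,12), (11,2)} (total capacity 60)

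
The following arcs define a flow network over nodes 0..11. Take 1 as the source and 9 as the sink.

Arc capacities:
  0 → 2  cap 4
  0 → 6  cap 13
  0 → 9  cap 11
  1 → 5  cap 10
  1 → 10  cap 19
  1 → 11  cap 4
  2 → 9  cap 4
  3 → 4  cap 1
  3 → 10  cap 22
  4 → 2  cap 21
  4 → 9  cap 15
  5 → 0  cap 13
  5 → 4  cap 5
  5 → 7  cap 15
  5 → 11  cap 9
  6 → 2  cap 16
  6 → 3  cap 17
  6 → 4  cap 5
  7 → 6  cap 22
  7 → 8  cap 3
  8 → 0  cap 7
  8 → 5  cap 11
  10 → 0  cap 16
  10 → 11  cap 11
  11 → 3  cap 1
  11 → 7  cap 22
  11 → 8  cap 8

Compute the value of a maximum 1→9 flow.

Maximum flow value: 26

augment #1: 1→5→0→9 bottleneck 10, total now 10
augment #2: 1→10→0→9 bottleneck 1, total now 11
augment #3: 1→10→0→2→9 bottleneck 4, total now 15
augment #4: 1→11→3→4→9 bottleneck 1, total now 16
augment #5: 1→10→0→5→4→9 bottleneck 5, total now 21
augment #6: 1→10→0→6→4→9 bottleneck 5, total now 26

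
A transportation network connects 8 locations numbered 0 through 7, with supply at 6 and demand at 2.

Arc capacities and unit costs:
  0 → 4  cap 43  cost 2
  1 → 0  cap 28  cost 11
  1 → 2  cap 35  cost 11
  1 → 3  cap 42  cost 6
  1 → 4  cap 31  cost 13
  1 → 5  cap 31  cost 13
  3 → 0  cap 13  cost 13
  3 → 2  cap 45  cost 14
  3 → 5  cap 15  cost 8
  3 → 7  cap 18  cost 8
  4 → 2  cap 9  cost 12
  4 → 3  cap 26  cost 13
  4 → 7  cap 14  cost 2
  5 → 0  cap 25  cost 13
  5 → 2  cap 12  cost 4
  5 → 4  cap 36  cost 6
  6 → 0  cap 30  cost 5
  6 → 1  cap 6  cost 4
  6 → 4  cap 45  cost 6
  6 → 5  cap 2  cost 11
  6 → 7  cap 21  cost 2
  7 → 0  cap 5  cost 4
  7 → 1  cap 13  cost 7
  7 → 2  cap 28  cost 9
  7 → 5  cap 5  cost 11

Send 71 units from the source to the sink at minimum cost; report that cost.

Minimum cost for 71 units: 1416

shortest-cost path #1: 6→7→2 push 21 @ unit cost 11 (adds 231)
shortest-cost path #2: 6→1→2 push 6 @ unit cost 15 (adds 90)
shortest-cost path #3: 6→5→2 push 2 @ unit cost 15 (adds 30)
shortest-cost path #4: 6→4→7→2 push 7 @ unit cost 17 (adds 119)
shortest-cost path #5: 6→4→2 push 9 @ unit cost 18 (adds 162)
shortest-cost path #6: 6→4→7→5→2 push 5 @ unit cost 23 (adds 115)
shortest-cost path #7: 6→4→7→1→2 push 2 @ unit cost 26 (adds 52)
shortest-cost path #8: 6→4→3→5→2 push 5 @ unit cost 31 (adds 155)
shortest-cost path #9: 6→4→3→2 push 14 @ unit cost 33 (adds 462)
total cost = 1416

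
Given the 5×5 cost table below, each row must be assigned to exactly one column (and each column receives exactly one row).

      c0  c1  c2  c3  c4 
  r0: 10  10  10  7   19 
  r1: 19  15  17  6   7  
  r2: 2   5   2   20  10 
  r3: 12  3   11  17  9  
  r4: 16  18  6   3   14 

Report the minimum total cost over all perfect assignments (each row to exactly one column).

one of 3 optimal assignments: row0→col0 (cost 10), row1→col4 (cost 7), row2→col2 (cost 2), row3→col1 (cost 3), row4→col3 (cost 3)
total = 10 + 7 + 2 + 3 + 3 = 25

Minimum assignment cost: 25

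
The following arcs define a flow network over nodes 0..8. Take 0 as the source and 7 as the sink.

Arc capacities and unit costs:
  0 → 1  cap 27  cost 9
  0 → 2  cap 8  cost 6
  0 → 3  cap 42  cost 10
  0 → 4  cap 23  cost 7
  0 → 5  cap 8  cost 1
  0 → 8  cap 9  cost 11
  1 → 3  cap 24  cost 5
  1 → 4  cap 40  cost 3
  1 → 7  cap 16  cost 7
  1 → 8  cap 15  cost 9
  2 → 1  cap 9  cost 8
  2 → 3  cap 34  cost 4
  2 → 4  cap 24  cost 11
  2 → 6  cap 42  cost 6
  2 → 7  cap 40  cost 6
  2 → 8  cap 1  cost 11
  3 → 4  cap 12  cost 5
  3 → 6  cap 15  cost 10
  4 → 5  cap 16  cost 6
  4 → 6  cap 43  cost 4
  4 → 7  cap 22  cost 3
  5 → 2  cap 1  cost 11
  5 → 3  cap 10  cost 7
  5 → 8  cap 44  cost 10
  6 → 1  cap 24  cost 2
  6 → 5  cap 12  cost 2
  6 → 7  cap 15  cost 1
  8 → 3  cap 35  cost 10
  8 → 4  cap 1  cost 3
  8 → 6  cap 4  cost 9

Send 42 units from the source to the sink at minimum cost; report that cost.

Minimum cost for 42 units: 504

shortest-cost path #1: 0→4→7 push 22 @ unit cost 10 (adds 220)
shortest-cost path #2: 0→2→7 push 8 @ unit cost 12 (adds 96)
shortest-cost path #3: 0→4→6→7 push 1 @ unit cost 12 (adds 12)
shortest-cost path #4: 0→1→7 push 11 @ unit cost 16 (adds 176)
total cost = 504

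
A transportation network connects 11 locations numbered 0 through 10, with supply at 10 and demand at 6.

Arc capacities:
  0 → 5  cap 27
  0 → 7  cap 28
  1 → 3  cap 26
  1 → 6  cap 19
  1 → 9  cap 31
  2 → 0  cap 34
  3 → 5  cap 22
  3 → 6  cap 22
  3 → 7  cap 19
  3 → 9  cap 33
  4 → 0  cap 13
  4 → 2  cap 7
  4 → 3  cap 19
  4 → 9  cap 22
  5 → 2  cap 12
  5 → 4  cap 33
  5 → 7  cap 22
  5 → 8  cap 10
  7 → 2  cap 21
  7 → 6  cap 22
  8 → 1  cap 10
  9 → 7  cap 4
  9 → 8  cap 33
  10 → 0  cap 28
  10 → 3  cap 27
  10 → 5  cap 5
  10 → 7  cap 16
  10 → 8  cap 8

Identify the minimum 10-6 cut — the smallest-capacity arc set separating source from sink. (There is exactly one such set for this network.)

augment #1: 10→3→6 push 22
augment #2: 10→7→6 push 16
augment #3: 10→0→7→6 push 6
augment #4: 10→8→1→6 push 8
augment #5: 10→5→8→1→6 push 2
max flow = 54; residual-reachable set from 10 gives S-side
cut edges (S→T): {(3,6), (7,6), (8,1)} total cap 54

Min-cut arcs: {(3,6), (7,6), (8,1)} (total capacity 54)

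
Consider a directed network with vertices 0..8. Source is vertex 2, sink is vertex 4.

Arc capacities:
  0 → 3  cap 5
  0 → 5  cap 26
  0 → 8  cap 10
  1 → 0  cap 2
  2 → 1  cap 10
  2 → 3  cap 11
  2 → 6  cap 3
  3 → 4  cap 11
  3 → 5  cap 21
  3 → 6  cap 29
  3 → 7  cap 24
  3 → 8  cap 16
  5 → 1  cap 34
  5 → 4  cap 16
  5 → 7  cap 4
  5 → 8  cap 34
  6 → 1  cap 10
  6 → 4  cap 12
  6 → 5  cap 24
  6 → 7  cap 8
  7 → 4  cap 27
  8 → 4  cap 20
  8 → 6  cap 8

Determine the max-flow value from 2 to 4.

augment #1: 2→3→4 bottleneck 11, total now 11
augment #2: 2→6→4 bottleneck 3, total now 14
augment #3: 2→1→0→5→4 bottleneck 2, total now 16

Maximum flow value: 16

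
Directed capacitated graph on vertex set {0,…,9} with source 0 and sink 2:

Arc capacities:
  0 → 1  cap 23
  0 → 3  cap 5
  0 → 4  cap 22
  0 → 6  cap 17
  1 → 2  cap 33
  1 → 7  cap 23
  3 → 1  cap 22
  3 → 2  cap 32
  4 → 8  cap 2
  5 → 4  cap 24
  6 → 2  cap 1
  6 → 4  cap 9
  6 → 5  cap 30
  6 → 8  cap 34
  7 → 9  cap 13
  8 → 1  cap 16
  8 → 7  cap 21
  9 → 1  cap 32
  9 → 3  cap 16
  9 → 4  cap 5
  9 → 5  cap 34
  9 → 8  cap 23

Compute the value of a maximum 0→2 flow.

augment #1: 0→1→2 bottleneck 23, total now 23
augment #2: 0→3→2 bottleneck 5, total now 28
augment #3: 0→6→2 bottleneck 1, total now 29
augment #4: 0→4→8→1→2 bottleneck 2, total now 31
augment #5: 0→6→8→1→2 bottleneck 8, total now 39
augment #6: 0→6→8→7→9→3→2 bottleneck 8, total now 47

Maximum flow value: 47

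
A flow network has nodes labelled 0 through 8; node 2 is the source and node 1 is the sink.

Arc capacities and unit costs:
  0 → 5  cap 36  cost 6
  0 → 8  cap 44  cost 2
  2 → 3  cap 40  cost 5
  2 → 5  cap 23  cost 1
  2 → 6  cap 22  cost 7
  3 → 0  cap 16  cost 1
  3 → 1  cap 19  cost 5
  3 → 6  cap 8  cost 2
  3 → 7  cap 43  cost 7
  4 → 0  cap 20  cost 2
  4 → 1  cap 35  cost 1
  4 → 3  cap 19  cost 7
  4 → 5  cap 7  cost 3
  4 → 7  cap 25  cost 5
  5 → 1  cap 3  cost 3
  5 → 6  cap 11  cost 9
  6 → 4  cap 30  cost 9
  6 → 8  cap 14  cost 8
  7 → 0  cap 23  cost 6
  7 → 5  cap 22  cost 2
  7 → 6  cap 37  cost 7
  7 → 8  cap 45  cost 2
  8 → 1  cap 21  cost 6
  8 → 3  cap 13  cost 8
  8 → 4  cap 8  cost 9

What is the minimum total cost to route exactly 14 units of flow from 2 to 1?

shortest-cost path #1: 2→5→1 push 3 @ unit cost 4 (adds 12)
shortest-cost path #2: 2→3→1 push 11 @ unit cost 10 (adds 110)
total cost = 122

Minimum cost for 14 units: 122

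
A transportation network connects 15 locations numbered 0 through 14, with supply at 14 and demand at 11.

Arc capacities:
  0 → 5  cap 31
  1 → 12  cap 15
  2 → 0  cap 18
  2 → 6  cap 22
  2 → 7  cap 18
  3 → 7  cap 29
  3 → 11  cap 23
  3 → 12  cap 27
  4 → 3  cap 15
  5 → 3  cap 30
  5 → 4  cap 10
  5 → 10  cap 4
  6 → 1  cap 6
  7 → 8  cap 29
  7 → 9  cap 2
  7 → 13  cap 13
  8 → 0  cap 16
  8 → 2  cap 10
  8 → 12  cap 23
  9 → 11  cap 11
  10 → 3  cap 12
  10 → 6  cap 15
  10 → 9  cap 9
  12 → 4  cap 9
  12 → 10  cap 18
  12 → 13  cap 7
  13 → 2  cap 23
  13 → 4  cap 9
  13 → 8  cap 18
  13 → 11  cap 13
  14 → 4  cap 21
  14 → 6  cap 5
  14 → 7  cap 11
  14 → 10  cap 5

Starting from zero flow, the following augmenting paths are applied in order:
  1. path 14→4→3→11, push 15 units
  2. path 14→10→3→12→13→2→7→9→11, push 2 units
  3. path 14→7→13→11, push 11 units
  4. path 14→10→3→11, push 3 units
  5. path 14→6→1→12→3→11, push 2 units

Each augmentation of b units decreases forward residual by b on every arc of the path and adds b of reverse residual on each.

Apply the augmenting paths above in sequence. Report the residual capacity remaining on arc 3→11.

after path 1 (14→4→3→11, push 15): res(3,11)=8
after path 2 (14→10→3→12→13→2→7→9→11, push 2): res(3,11)=8
after path 3 (14→7→13→11, push 11): res(3,11)=8
after path 4 (14→10→3→11, push 3): res(3,11)=5
after path 5 (14→6→1→12→3→11, push 2): res(3,11)=3

Residual capacity of (3,11): 3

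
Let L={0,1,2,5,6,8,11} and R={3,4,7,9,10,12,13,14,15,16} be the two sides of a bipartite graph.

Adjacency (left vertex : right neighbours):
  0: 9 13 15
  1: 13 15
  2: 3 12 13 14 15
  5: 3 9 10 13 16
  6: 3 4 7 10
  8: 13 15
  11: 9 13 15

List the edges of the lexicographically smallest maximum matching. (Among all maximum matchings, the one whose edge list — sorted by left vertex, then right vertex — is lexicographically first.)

|M| = 6 (so the lex-smallest maximum matching has 6 edges)
process left vertices in ascending order; for each, take the smallest-labelled available neighbour that still permits 6 edges overall, or leave it unmatched if none does
lex-smallest matching: {0-9, 1-13, 2-3, 5-10, 6-4, 8-15}

Lex-smallest maximum matching: {(0,9), (1,13), (2,3), (5,10), (6,4), (8,15)}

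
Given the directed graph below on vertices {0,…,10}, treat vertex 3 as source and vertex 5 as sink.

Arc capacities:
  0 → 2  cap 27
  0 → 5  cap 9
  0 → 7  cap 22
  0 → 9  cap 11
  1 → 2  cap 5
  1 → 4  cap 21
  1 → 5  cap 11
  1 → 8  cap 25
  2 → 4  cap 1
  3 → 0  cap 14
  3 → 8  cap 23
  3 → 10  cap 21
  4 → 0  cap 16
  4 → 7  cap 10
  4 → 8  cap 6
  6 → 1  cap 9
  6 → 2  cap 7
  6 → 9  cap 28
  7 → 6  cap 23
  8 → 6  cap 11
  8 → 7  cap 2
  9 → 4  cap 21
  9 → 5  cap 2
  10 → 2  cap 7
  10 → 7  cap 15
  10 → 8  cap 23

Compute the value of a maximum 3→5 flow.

augment #1: 3→0→5 bottleneck 9, total now 9
augment #2: 3→0→9→5 bottleneck 2, total now 11
augment #3: 3→8→6→1→5 bottleneck 9, total now 20

Maximum flow value: 20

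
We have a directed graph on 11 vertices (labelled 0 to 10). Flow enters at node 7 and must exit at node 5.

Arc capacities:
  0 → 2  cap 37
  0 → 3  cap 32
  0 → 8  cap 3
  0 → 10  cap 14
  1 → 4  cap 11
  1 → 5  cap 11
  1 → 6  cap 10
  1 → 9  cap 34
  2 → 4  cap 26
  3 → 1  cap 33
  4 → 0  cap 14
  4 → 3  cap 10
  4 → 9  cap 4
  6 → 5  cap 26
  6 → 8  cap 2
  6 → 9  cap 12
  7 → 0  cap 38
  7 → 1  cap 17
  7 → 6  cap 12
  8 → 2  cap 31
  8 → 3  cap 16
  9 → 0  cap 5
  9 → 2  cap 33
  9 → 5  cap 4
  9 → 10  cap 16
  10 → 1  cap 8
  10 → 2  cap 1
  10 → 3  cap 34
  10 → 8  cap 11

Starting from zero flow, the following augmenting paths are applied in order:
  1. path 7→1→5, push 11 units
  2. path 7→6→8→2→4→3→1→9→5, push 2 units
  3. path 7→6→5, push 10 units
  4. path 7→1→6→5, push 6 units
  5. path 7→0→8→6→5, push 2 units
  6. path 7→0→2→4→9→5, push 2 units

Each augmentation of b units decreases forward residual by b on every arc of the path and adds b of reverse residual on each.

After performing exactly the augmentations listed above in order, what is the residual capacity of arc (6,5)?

after path 1 (7→1→5, push 11): res(6,5)=26
after path 2 (7→6→8→2→4→3→1→9→5, push 2): res(6,5)=26
after path 3 (7→6→5, push 10): res(6,5)=16
after path 4 (7→1→6→5, push 6): res(6,5)=10
after path 5 (7→0→8→6→5, push 2): res(6,5)=8
after path 6 (7→0→2→4→9→5, push 2): res(6,5)=8

Residual capacity of (6,5): 8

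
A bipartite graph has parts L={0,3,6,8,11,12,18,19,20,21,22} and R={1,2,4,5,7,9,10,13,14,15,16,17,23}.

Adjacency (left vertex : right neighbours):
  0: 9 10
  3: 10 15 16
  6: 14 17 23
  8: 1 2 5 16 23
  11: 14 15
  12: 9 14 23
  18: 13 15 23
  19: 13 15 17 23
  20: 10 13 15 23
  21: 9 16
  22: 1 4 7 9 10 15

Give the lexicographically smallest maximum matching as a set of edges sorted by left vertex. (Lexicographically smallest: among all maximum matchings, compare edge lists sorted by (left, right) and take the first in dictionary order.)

Lex-smallest maximum matching: {(0,9), (3,10), (6,14), (8,1), (11,15), (12,23), (18,13), (19,17), (21,16), (22,4)}

|M| = 10 (so the lex-smallest maximum matching has 10 edges)
process left vertices in ascending order; for each, take the smallest-labelled available neighbour that still permits 10 edges overall, or leave it unmatched if none does
lex-smallest matching: {0-9, 3-10, 6-14, 8-1, 11-15, 12-23, 18-13, 19-17, 21-16, 22-4}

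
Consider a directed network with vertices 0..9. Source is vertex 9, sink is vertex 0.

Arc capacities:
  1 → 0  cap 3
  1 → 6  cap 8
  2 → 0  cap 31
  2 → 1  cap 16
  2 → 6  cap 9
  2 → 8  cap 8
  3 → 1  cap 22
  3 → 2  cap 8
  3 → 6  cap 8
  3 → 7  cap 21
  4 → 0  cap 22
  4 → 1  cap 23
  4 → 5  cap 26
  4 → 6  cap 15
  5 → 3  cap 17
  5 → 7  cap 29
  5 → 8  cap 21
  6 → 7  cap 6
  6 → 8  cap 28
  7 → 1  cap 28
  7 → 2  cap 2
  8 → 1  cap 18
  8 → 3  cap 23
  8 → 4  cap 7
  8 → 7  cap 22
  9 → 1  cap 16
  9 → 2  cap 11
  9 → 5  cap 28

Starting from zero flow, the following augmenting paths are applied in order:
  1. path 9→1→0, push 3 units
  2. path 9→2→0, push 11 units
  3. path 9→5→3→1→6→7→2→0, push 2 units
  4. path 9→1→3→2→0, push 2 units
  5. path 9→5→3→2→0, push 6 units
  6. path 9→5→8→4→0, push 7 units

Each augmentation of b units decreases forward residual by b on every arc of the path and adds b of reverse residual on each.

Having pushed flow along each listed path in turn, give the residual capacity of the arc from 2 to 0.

Residual capacity of (2,0): 10

after path 1 (9→1→0, push 3): res(2,0)=31
after path 2 (9→2→0, push 11): res(2,0)=20
after path 3 (9→5→3→1→6→7→2→0, push 2): res(2,0)=18
after path 4 (9→1→3→2→0, push 2): res(2,0)=16
after path 5 (9→5→3→2→0, push 6): res(2,0)=10
after path 6 (9→5→8→4→0, push 7): res(2,0)=10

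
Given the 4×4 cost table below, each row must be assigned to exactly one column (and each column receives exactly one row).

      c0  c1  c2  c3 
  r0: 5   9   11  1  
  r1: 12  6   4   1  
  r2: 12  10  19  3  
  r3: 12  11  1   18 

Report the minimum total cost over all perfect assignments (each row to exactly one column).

optimal assignment: row0→col0 (cost 5), row1→col1 (cost 6), row2→col3 (cost 3), row3→col2 (cost 1)
total = 5 + 6 + 3 + 1 = 15

Minimum assignment cost: 15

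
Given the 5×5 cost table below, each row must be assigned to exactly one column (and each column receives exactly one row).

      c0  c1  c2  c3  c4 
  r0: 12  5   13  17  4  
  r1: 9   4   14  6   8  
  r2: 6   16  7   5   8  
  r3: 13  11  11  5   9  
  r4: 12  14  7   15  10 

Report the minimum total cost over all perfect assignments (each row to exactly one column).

Minimum assignment cost: 26

optimal assignment: row0→col4 (cost 4), row1→col1 (cost 4), row2→col0 (cost 6), row3→col3 (cost 5), row4→col2 (cost 7)
total = 4 + 4 + 6 + 5 + 7 = 26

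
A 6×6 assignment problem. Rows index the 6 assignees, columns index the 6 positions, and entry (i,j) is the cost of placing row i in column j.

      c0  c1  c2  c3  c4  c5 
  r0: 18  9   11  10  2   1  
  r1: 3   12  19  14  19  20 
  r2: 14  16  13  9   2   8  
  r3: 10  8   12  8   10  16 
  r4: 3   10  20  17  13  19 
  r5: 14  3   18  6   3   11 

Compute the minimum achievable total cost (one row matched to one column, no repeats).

optimal assignment: row0→col5 (cost 1), row1→col0 (cost 3), row2→col4 (cost 2), row3→col2 (cost 12), row4→col1 (cost 10), row5→col3 (cost 6)
total = 1 + 3 + 2 + 12 + 10 + 6 = 34

Minimum assignment cost: 34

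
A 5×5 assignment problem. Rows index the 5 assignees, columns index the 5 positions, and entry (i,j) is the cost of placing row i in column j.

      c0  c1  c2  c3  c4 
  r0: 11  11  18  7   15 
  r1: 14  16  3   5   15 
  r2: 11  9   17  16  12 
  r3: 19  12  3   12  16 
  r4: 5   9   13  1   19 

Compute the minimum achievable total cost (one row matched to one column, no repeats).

Minimum assignment cost: 36

optimal assignment: row0→col1 (cost 11), row1→col3 (cost 5), row2→col4 (cost 12), row3→col2 (cost 3), row4→col0 (cost 5)
total = 11 + 5 + 12 + 3 + 5 = 36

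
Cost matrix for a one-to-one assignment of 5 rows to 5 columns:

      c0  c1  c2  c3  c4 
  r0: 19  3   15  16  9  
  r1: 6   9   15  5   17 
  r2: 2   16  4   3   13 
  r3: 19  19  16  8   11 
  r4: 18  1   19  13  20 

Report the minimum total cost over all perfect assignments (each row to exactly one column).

Minimum assignment cost: 28

optimal assignment: row0→col4 (cost 9), row1→col0 (cost 6), row2→col2 (cost 4), row3→col3 (cost 8), row4→col1 (cost 1)
total = 9 + 6 + 4 + 8 + 1 = 28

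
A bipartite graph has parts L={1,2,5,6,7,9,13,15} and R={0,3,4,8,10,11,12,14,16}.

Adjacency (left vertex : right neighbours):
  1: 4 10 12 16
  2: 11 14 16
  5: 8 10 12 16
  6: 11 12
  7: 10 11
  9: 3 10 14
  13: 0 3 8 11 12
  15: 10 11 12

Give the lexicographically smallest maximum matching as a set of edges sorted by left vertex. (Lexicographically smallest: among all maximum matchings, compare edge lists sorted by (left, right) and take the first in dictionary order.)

|M| = 8 (so the lex-smallest maximum matching has 8 edges)
process left vertices in ascending order; for each, take the smallest-labelled available neighbour that still permits 8 edges overall, or leave it unmatched if none does
lex-smallest matching: {1-4, 2-14, 5-8, 6-11, 7-10, 9-3, 13-0, 15-12}

Lex-smallest maximum matching: {(1,4), (2,14), (5,8), (6,11), (7,10), (9,3), (13,0), (15,12)}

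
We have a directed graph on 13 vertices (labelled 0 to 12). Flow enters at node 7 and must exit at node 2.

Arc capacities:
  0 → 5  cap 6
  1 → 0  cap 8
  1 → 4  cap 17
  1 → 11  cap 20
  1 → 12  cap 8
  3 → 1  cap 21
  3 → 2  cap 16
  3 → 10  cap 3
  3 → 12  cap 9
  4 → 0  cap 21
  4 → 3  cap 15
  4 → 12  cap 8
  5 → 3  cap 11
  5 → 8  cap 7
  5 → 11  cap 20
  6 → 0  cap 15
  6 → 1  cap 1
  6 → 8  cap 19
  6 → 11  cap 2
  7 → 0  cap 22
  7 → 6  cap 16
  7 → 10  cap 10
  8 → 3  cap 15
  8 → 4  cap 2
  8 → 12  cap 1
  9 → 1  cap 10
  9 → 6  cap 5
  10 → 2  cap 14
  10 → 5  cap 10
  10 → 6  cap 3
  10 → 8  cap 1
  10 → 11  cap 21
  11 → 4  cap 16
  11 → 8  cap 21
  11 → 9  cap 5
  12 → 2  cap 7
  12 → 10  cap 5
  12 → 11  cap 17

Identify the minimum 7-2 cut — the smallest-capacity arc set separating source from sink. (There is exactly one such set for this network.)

augment #1: 7→10→2 push 10
augment #2: 7→0→5→3→2 push 6
augment #3: 7→6→1→12→2 push 1
augment #4: 7→6→8→3→2 push 10
augment #5: 7→6→8→12→2 push 1
augment #6: 7→6→8→3→10→2 push 3
augment #7: 7→6→8→3→12→2 push 1
max flow = 32; residual-reachable set from 7 gives S-side
cut edges (S→T): {(0,5), (7,6), (7,10)} total cap 32

Min-cut arcs: {(0,5), (7,6), (7,10)} (total capacity 32)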